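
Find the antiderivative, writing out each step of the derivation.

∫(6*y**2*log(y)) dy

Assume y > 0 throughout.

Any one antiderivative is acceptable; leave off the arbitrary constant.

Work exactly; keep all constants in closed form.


Step 1. Integrate ∫(6*y**2*log(y)) dy by parts with u = log(y), dv = (6*y**2) dy, so v = 2*y**3 [assuming y > 0]: now 2*y**3*log(y) + ∫(-2*y**2) dy.
Step 2. Evaluate the standard form: now 2*y**3*log(y) - 2*y**3/3.
Answer: 2*y**3*log(y) - 2*y**3/3.


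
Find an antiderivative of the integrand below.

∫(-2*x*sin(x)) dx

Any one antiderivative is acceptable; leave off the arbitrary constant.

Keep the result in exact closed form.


Answer: 2*x*cos(x) - 2*sin(x).


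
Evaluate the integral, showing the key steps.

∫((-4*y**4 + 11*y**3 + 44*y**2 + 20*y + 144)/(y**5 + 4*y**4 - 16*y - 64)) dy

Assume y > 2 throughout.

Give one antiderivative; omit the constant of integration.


Step 1. Decompose ∫((-4*y**4 + 11*y**3 + 44*y**2 + 20*y + 144)/(y**5 + 4*y**4 - 16*y - 64)) dy by partial fractions, (-4*y**4 + 11*y**3 + 44*y**2 + 20*y + 144)/(y**5 + 4*y**4 - 16*y - 64) = 3/(y**2 + 4) - 4/(y + 4) - 2/(y + 2) + 2/(y - 2): now ∫(2/(y - 2)) dy + ∫(-2/(y + 2)) dy + ∫(-4/(y + 4)) dy + ∫(3/(y**2 + 4)) dy.
Step 2. Evaluate the standard form [assuming y > -2]: now -2*log(y + 2) + ∫(2/(y - 2)) dy + ∫(-4/(y + 4)) dy + ∫(3/(y**2 + 4)) dy.
Step 3. Evaluate the standard form [assuming y > 2]: now 2*log(y - 2) - 2*log(y + 2) + ∫(-4/(y + 4)) dy + ∫(3/(y**2 + 4)) dy.
Step 4. Evaluate the standard form [assuming y > -4]: now 2*log(y - 2) - 2*log(y + 2) - 4*log(y + 4) + ∫(3/(y**2 + 4)) dy.
Step 5. Evaluate the standard form: now 2*log(y - 2) - 2*log(y + 2) - 4*log(y + 4) + 3*atan(y/2)/2.
Answer: 2*log(y - 2) - 2*log(y + 2) - 4*log(y + 4) + 3*atan(y/2)/2.


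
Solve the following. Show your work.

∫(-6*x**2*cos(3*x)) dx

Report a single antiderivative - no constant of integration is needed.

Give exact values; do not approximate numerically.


Step 1. Integrate ∫(-6*x**2*cos(3*x)) dx by parts with u = x**2, dv = (-6*cos(3*x)) dx, so v = -2*sin(3*x): now -2*x**2*sin(3*x) + ∫(4*x*sin(3*x)) dx.
Step 2. Integrate ∫(4*x*sin(3*x)) dx by parts with u = x, dv = (4*sin(3*x)) dx, so v = -4*cos(3*x)/3: now -2*x**2*sin(3*x) - 4*x*cos(3*x)/3 + ∫(4*cos(3*x)/3) dx.
Step 3. Evaluate the standard form: now -2*x**2*sin(3*x) - 4*x*cos(3*x)/3 + 4*sin(3*x)/9.
Answer: -2*x**2*sin(3*x) - 4*x*cos(3*x)/3 + 4*sin(3*x)/9.


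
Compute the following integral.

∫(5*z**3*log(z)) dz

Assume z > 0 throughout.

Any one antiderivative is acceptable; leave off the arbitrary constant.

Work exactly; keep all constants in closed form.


Answer: 5*z**4*log(z)/4 - 5*z**4/16.


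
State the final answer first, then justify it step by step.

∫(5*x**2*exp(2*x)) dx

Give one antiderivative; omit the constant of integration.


The answer is 5*x**2*exp(2*x)/2 - 5*x*exp(2*x)/2 + 5*exp(2*x)/4.
Step 1. Integrate ∫(5*x**2*exp(2*x)) dx by parts with u = x**2, dv = (5*exp(2*x)) dx, so v = 5*exp(2*x)/2: now 5*x**2*exp(2*x)/2 + ∫(-5*x*exp(2*x)) dx.
Step 2. Integrate ∫(-5*x*exp(2*x)) dx by parts with u = x, dv = (-5*exp(2*x)) dx, so v = -5*exp(2*x)/2: now 5*x**2*exp(2*x)/2 - 5*x*exp(2*x)/2 + ∫(5*exp(2*x)/2) dx.
Step 3. Evaluate the standard form: now 5*x**2*exp(2*x)/2 - 5*x*exp(2*x)/2 + 5*exp(2*x)/4.
Answer: 5*x**2*exp(2*x)/2 - 5*x*exp(2*x)/2 + 5*exp(2*x)/4.


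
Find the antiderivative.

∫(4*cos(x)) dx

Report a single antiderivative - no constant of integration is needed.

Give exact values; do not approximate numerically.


Answer: 4*sin(x).


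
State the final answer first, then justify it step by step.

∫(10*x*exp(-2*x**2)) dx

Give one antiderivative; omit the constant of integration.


The answer is -5*exp(-2*x**2)/2.
Step 1. Substitute u = x**2, turning ∫(10*x*exp(-2*x**2)) dx into ∫(5*exp(-2*u)) du: now ∫(5*exp(-2*u)) du.
Step 2. Evaluate the standard form: now -5*exp(-2*u)/2.
Step 3. Substitute back u = x**2: now -5*exp(-2*x**2)/2.
Answer: -5*exp(-2*x**2)/2.


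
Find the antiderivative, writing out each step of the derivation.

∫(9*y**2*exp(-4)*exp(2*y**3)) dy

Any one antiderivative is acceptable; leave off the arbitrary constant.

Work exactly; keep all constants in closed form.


Step 1. Substitute u = y**3 - 2, turning ∫(9*y**2*exp(-4)*exp(2*y**3)) dy into ∫(3*exp(2*u)) du: now ∫(3*exp(2*u)) du.
Step 2. Evaluate the standard form: now 3*exp(2*u)/2.
Step 3. Substitute back u = y**3 - 2: now 3*exp(2*y**3 - 4)/2.
Answer: 3*exp(2*y**3 - 4)/2.


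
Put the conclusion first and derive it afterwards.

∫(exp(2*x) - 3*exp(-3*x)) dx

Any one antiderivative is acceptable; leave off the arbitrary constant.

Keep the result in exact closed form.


The answer is exp(2*x)/2 + exp(-3*x).
Step 1. Rewrite: now ∫(-3*exp(-3*x)) dx + ∫(exp(2*x)) dx.
Step 2. Evaluate the standard form: now ∫(exp(2*x)) dx + exp(-3*x).
Step 3. Evaluate the standard form: now exp(2*x)/2 + exp(-3*x).
Answer: exp(2*x)/2 + exp(-3*x).


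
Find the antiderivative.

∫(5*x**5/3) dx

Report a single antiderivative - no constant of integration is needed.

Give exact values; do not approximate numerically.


Answer: 5*x**6/18.


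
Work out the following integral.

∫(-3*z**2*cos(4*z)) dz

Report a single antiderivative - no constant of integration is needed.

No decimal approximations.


Answer: -3*z**2*sin(4*z)/4 - 3*z*cos(4*z)/8 + 3*sin(4*z)/32.


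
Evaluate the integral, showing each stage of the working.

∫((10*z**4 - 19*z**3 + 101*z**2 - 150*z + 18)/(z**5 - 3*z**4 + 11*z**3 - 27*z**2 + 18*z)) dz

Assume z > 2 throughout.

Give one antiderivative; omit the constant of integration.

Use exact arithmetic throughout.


Step 1. Decompose ∫((10*z**4 - 19*z**3 + 101*z**2 - 150*z + 18)/(z**5 - 3*z**4 + 11*z**3 - 27*z**2 + 18*z)) dz by partial fractions, (10*z**4 - 19*z**3 + 101*z**2 - 150*z + 18)/(z**5 - 3*z**4 + 11*z**3 - 27*z**2 + 18*z) = -3/(z**2 + 9) + 4/(z - 1) + 5/(z - 2) + 1/z: now ∫(1/z) dz + ∫(5/(z - 2)) dz + ∫(4/(z - 1)) dz + ∫(-3/(z**2 + 9)) dz.
Step 2. Evaluate the standard form [assuming z > 0]: now log(z) + ∫(5/(z - 2)) dz + ∫(4/(z - 1)) dz + ∫(-3/(z**2 + 9)) dz.
Step 3. Evaluate the standard form [assuming z > 1]: now log(z) + 4*log(z - 1) + ∫(5/(z - 2)) dz + ∫(-3/(z**2 + 9)) dz.
Step 4. Evaluate the standard form [assuming z > 2]: now log(z) + 5*log(z - 2) + 4*log(z - 1) + ∫(-3/(z**2 + 9)) dz.
Step 5. Evaluate the standard form: now log(z) + 5*log(z - 2) + 4*log(z - 1) - atan(z/3).
Answer: log(z) + 5*log(z - 2) + 4*log(z - 1) - atan(z/3).


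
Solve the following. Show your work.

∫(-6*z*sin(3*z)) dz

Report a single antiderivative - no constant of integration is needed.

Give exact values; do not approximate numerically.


Step 1. Integrate ∫(-6*z*sin(3*z)) dz by parts with u = z, dv = (-6*sin(3*z)) dz, so v = 2*cos(3*z): now 2*z*cos(3*z) + ∫(-2*cos(3*z)) dz.
Step 2. Evaluate the standard form: now 2*z*cos(3*z) - 2*sin(3*z)/3.
Answer: 2*z*cos(3*z) - 2*sin(3*z)/3.


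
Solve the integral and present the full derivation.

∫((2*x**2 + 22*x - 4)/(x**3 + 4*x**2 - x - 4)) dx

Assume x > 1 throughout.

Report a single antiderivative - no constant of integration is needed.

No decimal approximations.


Step 1. Decompose ∫((2*x**2 + 22*x - 4)/(x**3 + 4*x**2 - x - 4)) dx by partial fractions, (2*x**2 + 22*x - 4)/(x**3 + 4*x**2 - x - 4) = -4/(x + 4) + 4/(x + 1) + 2/(x - 1): now ∫(2/(x - 1)) dx + ∫(4/(x + 1)) dx + ∫(-4/(x + 4)) dx.
Step 2. Evaluate the standard form [assuming x > -4]: now -4*log(x + 4) + ∫(2/(x - 1)) dx + ∫(4/(x + 1)) dx.
Step 3. Evaluate the standard form [assuming x > -1]: now 4*log(x + 1) - 4*log(x + 4) + ∫(2/(x - 1)) dx.
Step 4. Evaluate the standard form [assuming x > 1]: now 2*log(x - 1) + 4*log(x + 1) - 4*log(x + 4).
Answer: 2*log(x - 1) + 4*log(x + 1) - 4*log(x + 4).


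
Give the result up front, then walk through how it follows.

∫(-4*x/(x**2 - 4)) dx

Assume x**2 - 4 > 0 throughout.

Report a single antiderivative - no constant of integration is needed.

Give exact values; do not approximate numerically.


The answer is -2*log(x**2 - 4).
Step 1. Substitute u = x**2 - 4, turning ∫(-4*x/(x**2 - 4)) dx into ∫(-2/u) du: now ∫(-2/u) du.
Step 2. Evaluate the standard form [assuming u > 0]: now -2*log(u).
Step 3. Substitute back u = x**2 - 4: now -2*log(x**2 - 4).
Answer: -2*log(x**2 - 4).


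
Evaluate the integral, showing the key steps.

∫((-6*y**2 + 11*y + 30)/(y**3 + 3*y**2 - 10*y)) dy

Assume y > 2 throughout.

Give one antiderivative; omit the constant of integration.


Step 1. Decompose ∫((-6*y**2 + 11*y + 30)/(y**3 + 3*y**2 - 10*y)) dy by partial fractions, (-6*y**2 + 11*y + 30)/(y**3 + 3*y**2 - 10*y) = -5/(y + 5) + 2/(y - 2) - 3/y: now ∫(-3/y) dy + ∫(2/(y - 2)) dy + ∫(-5/(y + 5)) dy.
Step 2. Evaluate the standard form [assuming y > -5]: now -5*log(y + 5) + ∫(-3/y) dy + ∫(2/(y - 2)) dy.
Step 3. Evaluate the standard form [assuming y > 2]: now 2*log(y - 2) - 5*log(y + 5) + ∫(-3/y) dy.
Step 4. Evaluate the standard form [assuming y > 0]: now -3*log(y) + 2*log(y - 2) - 5*log(y + 5).
Answer: -3*log(y) + 2*log(y - 2) - 5*log(y + 5).


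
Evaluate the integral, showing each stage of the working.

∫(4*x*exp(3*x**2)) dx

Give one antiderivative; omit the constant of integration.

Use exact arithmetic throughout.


Step 1. Substitute u = x**2, turning ∫(4*x*exp(3*x**2)) dx into ∫(2*exp(3*u)) du: now ∫(2*exp(3*u)) du.
Step 2. Evaluate the standard form: now 2*exp(3*u)/3.
Step 3. Substitute back u = x**2: now 2*exp(3*x**2)/3.
Answer: 2*exp(3*x**2)/3.


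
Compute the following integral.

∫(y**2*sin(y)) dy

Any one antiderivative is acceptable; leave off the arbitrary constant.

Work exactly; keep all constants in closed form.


Answer: -y**2*cos(y) + 2*y*sin(y) + 2*cos(y).


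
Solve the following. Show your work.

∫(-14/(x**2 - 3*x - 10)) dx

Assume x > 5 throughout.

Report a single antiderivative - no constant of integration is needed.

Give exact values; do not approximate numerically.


Step 1. Decompose ∫(-14/(x**2 - 3*x - 10)) dx by partial fractions, -14/(x**2 - 3*x - 10) = 2/(x + 2) - 2/(x - 5): now ∫(-2/(x - 5)) dx + ∫(2/(x + 2)) dx.
Step 2. Evaluate the standard form [assuming x > 5]: now -2*log(x - 5) + ∫(2/(x + 2)) dx.
Step 3. Evaluate the standard form [assuming x > -2]: now -2*log(x - 5) + 2*log(x + 2).
Answer: -2*log(x - 5) + 2*log(x + 2).


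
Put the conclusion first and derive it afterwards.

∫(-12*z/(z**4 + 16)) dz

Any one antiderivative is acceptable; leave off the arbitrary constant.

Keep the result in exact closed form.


The answer is -3*atan(z**2/4)/2.
Step 1. Substitute u = z**2, turning ∫(-12*z/(z**4 + 16)) dz into ∫(-6/(u**2 + 16)) du: now ∫(-6/(u**2 + 16)) du.
Step 2. Evaluate the standard form: now -3*atan(u/4)/2.
Step 3. Substitute back u = z**2: now -3*atan(z**2/4)/2.
Answer: -3*atan(z**2/4)/2.


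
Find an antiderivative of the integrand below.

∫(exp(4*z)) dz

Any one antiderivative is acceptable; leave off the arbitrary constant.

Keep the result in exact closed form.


Answer: exp(4*z)/4.


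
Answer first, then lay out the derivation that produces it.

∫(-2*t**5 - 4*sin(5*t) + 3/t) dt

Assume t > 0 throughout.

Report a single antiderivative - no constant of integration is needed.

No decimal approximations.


The answer is -t**6/3 + 3*log(t) + 4*cos(5*t)/5.
Step 1. Rewrite: now ∫(3/t) dt + ∫(-2*t**5) dt + ∫(-4*sin(5*t)) dt.
Step 2. Evaluate the standard form: now 4*cos(5*t)/5 + ∫(3/t) dt + ∫(-2*t**5) dt.
Step 3. Evaluate the standard form: now -t**6/3 + 4*cos(5*t)/5 + ∫(3/t) dt.
Step 4. Evaluate the standard form [assuming t > 0]: now -t**6/3 + 3*log(t) + 4*cos(5*t)/5.
Answer: -t**6/3 + 3*log(t) + 4*cos(5*t)/5.


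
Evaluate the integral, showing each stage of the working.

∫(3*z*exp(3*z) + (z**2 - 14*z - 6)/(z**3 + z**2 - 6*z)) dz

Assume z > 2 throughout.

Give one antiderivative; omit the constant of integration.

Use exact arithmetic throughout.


Step 1. Rewrite: now ∫(3*z*exp(3*z)) dz + ∫((z**2 - 14*z - 6)/(z**3 + z**2 - 6*z)) dz.
Step 2. Decompose ∫((z**2 - 14*z - 6)/(z**3 + z**2 - 6*z)) dz by partial fractions, (z**2 - 14*z - 6)/(z**3 + z**2 - 6*z) = 3/(z + 3) - 3/(z - 2) + 1/z: now ∫(1/z) dz + ∫(3*z*exp(3*z)) dz + ∫(-3/(z - 2)) dz + ∫(3/(z + 3)) dz.
Step 3. Evaluate the standard form [assuming z > 0]: now log(z) + ∫(3*z*exp(3*z)) dz + ∫(-3/(z - 2)) dz + ∫(3/(z + 3)) dz.
Step 4. Evaluate the standard form [assuming z > -3]: now log(z) + 3*log(z + 3) + ∫(3*z*exp(3*z)) dz + ∫(-3/(z - 2)) dz.
Step 5. Evaluate the standard form [assuming z > 2]: now log(z) - 3*log(z - 2) + 3*log(z + 3) + ∫(3*z*exp(3*z)) dz.
Step 6. Integrate ∫(3*z*exp(3*z)) dz by parts with u = z, dv = (3*exp(3*z)) dz, so v = exp(3*z): now z*exp(3*z) + log(z) - 3*log(z - 2) + 3*log(z + 3) + ∫(-exp(3*z)) dz.
Step 7. Evaluate the standard form: now z*exp(3*z) - exp(3*z)/3 + log(z) - 3*log(z - 2) + 3*log(z + 3).
Answer: z*exp(3*z) - exp(3*z)/3 + log(z) - 3*log(z - 2) + 3*log(z + 3).


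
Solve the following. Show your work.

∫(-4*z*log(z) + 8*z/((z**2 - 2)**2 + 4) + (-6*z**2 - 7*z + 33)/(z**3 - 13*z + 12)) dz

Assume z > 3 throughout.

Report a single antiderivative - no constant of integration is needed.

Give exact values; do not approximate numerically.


Step 1. Rewrite: now ∫(8*z/((z**2 - 2)**2 + 4)) dz + ∫(-4*z*log(z)) dz + ∫((-6*z**2 - 7*z + 33)/(z**3 - 13*z + 12)) dz.
Step 2. Integrate ∫(-4*z*log(z)) dz by parts with u = log(z), dv = (-4*z) dz, so v = -2*z**2 [assuming z > 0]: now -2*z**2*log(z) + ∫(2*z) dz + ∫(8*z/((z**2 - 2)**2 + 4)) dz + ∫((-6*z**2 - 7*z + 33)/(z**3 - 13*z + 12)) dz.
Step 3. Evaluate the standard form: now -2*z**2*log(z) + z**2 + ∫(8*z/((z**2 - 2)**2 + 4)) dz + ∫((-6*z**2 - 7*z + 33)/(z**3 - 13*z + 12)) dz.
Step 4. Substitute u = z**2 - 2, turning ∫(8*z/((z**2 - 2)**2 + 4)) dz into ∫(4/(u**2 + 4)) du: now -2*z**2*log(z) + z**2 + ∫((-6*z**2 - 7*z + 33)/(z**3 - 13*z + 12)) dz + ∫(4/(u**2 + 4)) du.
Step 5. Evaluate the standard form: now -2*z**2*log(z) + z**2 + 2*atan(u/2) + ∫((-6*z**2 - 7*z + 33)/(z**3 - 13*z + 12)) dz.
Step 6. Substitute back u = z**2 - 2: now -2*z**2*log(z) + z**2 + 2*atan(z**2/2 - 1) + ∫((-6*z**2 - 7*z + 33)/(z**3 - 13*z + 12)) dz.
Step 7. Decompose ∫((-6*z**2 - 7*z + 33)/(z**3 - 13*z + 12)) dz by partial fractions, (-6*z**2 - 7*z + 33)/(z**3 - 13*z + 12) = -1/(z + 4) - 2/(z - 1) - 3/(z - 3): now -2*z**2*log(z) + z**2 + 2*atan(z**2/2 - 1) + ∫(-3/(z - 3)) dz + ∫(-2/(z - 1)) dz + ∫(-1/(z + 4)) dz.
Step 8. Evaluate the standard form [assuming z > 3]: now -2*z**2*log(z) + z**2 - 3*log(z - 3) + 2*atan(z**2/2 - 1) + ∫(-2/(z - 1)) dz + ∫(-1/(z + 4)) dz.
Step 9. Evaluate the standard form [assuming z > 1]: now -2*z**2*log(z) + z**2 - 3*log(z - 3) - 2*log(z - 1) + 2*atan(z**2/2 - 1) + ∫(-1/(z + 4)) dz.
Step 10. Evaluate the standard form [assuming z > -4]: now -2*z**2*log(z) + z**2 - 3*log(z - 3) - 2*log(z - 1) - log(z + 4) + 2*atan(z**2/2 - 1).
Answer: -2*z**2*log(z) + z**2 - 3*log(z - 3) - 2*log(z - 1) - log(z + 4) + 2*atan(z**2/2 - 1).


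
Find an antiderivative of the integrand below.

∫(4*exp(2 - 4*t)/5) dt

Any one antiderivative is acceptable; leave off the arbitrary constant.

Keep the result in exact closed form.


Answer: -exp(2 - 4*t)/5.


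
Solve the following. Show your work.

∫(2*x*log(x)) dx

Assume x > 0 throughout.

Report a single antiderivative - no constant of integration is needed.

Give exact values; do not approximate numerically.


Step 1. Integrate ∫(2*x*log(x)) dx by parts with u = log(x), dv = (2*x) dx, so v = x**2 [assuming x > 0]: now x**2*log(x) + ∫(-x) dx.
Step 2. Evaluate the standard form: now x**2*log(x) - x**2/2.
Answer: x**2*log(x) - x**2/2.


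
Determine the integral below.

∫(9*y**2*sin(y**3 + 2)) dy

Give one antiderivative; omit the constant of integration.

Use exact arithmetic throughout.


Answer: -3*cos(y**3 + 2).


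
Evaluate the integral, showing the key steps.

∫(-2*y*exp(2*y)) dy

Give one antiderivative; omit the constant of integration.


Step 1. Integrate ∫(-2*y*exp(2*y)) dy by parts with u = y, dv = (-2*exp(2*y)) dy, so v = -exp(2*y): now -y*exp(2*y) + ∫(exp(2*y)) dy.
Step 2. Evaluate the standard form: now -y*exp(2*y) + exp(2*y)/2.
Answer: -y*exp(2*y) + exp(2*y)/2.


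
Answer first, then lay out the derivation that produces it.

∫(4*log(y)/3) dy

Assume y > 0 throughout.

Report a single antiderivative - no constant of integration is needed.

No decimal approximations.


The answer is 4*y*log(y)/3 - 4*y/3.
Step 1. Integrate ∫(4*log(y)/3) dy by parts with u = log(y), dv = (4/3) dy, so v = 4*y/3 [assuming y > 0]: now 4*y*log(y)/3 + ∫(-4/3) dy.
Step 2. Evaluate the standard form: now 4*y*log(y)/3 - 4*y/3.
Answer: 4*y*log(y)/3 - 4*y/3.


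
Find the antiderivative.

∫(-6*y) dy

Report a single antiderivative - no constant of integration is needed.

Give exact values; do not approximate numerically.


Answer: -3*y**2.


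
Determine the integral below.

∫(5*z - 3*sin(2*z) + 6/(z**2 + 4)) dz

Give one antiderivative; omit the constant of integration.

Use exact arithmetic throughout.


Answer: 5*z**2/2 + 3*cos(2*z)/2 + 3*atan(z/2).


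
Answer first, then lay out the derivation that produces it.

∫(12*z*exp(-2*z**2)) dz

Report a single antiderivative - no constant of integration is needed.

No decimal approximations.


The answer is -3*exp(-2*z**2).
Step 1. Substitute u = z**2, turning ∫(12*z*exp(-2*z**2)) dz into ∫(6*exp(-2*u)) du: now ∫(6*exp(-2*u)) du.
Step 2. Evaluate the standard form: now -3*exp(-2*u).
Step 3. Substitute back u = z**2: now -3*exp(-2*z**2).
Answer: -3*exp(-2*z**2).


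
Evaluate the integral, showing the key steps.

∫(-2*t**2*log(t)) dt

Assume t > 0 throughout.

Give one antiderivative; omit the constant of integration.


Step 1. Integrate ∫(-2*t**2*log(t)) dt by parts with u = log(t), dv = (-2*t**2) dt, so v = -2*t**3/3 [assuming t > 0]: now -2*t**3*log(t)/3 + ∫(2*t**2/3) dt.
Step 2. Evaluate the standard form: now -2*t**3*log(t)/3 + 2*t**3/9.
Answer: -2*t**3*log(t)/3 + 2*t**3/9.


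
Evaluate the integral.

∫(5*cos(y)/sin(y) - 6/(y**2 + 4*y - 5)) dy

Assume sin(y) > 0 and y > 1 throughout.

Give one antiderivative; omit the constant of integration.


Answer: -log(y - 1) + log(y + 5) + 5*log(sin(y)).


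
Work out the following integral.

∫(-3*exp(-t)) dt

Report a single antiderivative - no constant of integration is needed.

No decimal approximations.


Answer: 3*exp(-t).


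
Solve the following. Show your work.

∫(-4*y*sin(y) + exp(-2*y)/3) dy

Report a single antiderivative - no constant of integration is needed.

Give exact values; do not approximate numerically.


Step 1. Rewrite: now ∫(-4*y*sin(y)) dy + ∫(exp(-2*y)/3) dy.
Step 2. Evaluate the standard form: now ∫(-4*y*sin(y)) dy - exp(-2*y)/6.
Step 3. Integrate ∫(-4*y*sin(y)) dy by parts with u = y, dv = (-4*sin(y)) dy, so v = 4*cos(y): now 4*y*cos(y) + ∫(-4*cos(y)) dy - exp(-2*y)/6.
Step 4. Evaluate the standard form: now 4*y*cos(y) - 4*sin(y) - exp(-2*y)/6.
Answer: 4*y*cos(y) - 4*sin(y) - exp(-2*y)/6.


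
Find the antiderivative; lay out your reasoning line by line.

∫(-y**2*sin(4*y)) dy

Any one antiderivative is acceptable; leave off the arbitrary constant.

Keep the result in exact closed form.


Step 1. Integrate ∫(-y**2*sin(4*y)) dy by parts with u = y**2, dv = (-sin(4*y)) dy, so v = cos(4*y)/4: now y**2*cos(4*y)/4 + ∫(-y*cos(4*y)/2) dy.
Step 2. Integrate ∫(-y*cos(4*y)/2) dy by parts with u = y, dv = (-cos(4*y)/2) dy, so v = -sin(4*y)/8: now y**2*cos(4*y)/4 - y*sin(4*y)/8 + ∫(sin(4*y)/8) dy.
Step 3. Evaluate the standard form: now y**2*cos(4*y)/4 - y*sin(4*y)/8 - cos(4*y)/32.
Answer: y**2*cos(4*y)/4 - y*sin(4*y)/8 - cos(4*y)/32.


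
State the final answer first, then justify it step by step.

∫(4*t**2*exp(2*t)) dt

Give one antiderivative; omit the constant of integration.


The answer is 2*t**2*exp(2*t) - 2*t*exp(2*t) + exp(2*t).
Step 1. Integrate ∫(4*t**2*exp(2*t)) dt by parts with u = t**2, dv = (4*exp(2*t)) dt, so v = 2*exp(2*t): now 2*t**2*exp(2*t) + ∫(-4*t*exp(2*t)) dt.
Step 2. Integrate ∫(-4*t*exp(2*t)) dt by parts with u = t, dv = (-4*exp(2*t)) dt, so v = -2*exp(2*t): now 2*t**2*exp(2*t) - 2*t*exp(2*t) + ∫(2*exp(2*t)) dt.
Step 3. Evaluate the standard form: now 2*t**2*exp(2*t) - 2*t*exp(2*t) + exp(2*t).
Answer: 2*t**2*exp(2*t) - 2*t*exp(2*t) + exp(2*t).


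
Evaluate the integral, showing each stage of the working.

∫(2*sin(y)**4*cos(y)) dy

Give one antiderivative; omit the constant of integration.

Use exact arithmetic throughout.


Step 1. Substitute u = sin(y), turning ∫(2*sin(y)**4*cos(y)) dy into ∫(2*u**4) du: now ∫(2*u**4) du.
Step 2. Evaluate the standard form: now 2*u**5/5.
Step 3. Substitute back u = sin(y): now 2*sin(y)**5/5.
Answer: 2*sin(y)**5/5.


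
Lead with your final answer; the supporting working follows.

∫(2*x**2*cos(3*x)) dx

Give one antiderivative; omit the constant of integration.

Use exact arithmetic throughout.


The answer is 2*x**2*sin(3*x)/3 + 4*x*cos(3*x)/9 - 4*sin(3*x)/27.
Step 1. Integrate ∫(2*x**2*cos(3*x)) dx by parts with u = x**2, dv = (2*cos(3*x)) dx, so v = 2*sin(3*x)/3: now 2*x**2*sin(3*x)/3 + ∫(-4*x*sin(3*x)/3) dx.
Step 2. Integrate ∫(-4*x*sin(3*x)/3) dx by parts with u = x, dv = (-4*sin(3*x)/3) dx, so v = 4*cos(3*x)/9: now 2*x**2*sin(3*x)/3 + 4*x*cos(3*x)/9 + ∫(-4*cos(3*x)/9) dx.
Step 3. Evaluate the standard form: now 2*x**2*sin(3*x)/3 + 4*x*cos(3*x)/9 - 4*sin(3*x)/27.
Answer: 2*x**2*sin(3*x)/3 + 4*x*cos(3*x)/9 - 4*sin(3*x)/27.


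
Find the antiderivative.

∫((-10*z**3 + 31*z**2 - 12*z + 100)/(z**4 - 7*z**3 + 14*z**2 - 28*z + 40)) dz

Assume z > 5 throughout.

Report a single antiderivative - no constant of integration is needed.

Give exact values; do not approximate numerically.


Answer: -5*log(z - 5) - 5*log(z - 2) - 2*atan(z/2).


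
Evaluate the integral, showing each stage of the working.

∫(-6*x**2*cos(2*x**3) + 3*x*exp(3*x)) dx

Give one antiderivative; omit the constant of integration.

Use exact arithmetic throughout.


Step 1. Rewrite: now ∫(3*x*exp(3*x)) dx + ∫(-6*x**2*cos(2*x**3)) dx.
Step 2. Integrate ∫(3*x*exp(3*x)) dx by parts with u = x, dv = (3*exp(3*x)) dx, so v = exp(3*x): now x*exp(3*x) + ∫(-6*x**2*cos(2*x**3)) dx + ∫(-exp(3*x)) dx.
Step 3. Evaluate the standard form: now x*exp(3*x) - exp(3*x)/3 + ∫(-6*x**2*cos(2*x**3)) dx.
Step 4. Substitute u = x**3, turning ∫(-6*x**2*cos(2*x**3)) dx into ∫(-2*cos(2*u)) du: now x*exp(3*x) - exp(3*x)/3 + ∫(-2*cos(2*u)) du.
Step 5. Evaluate the standard form: now x*exp(3*x) - exp(3*x)/3 - sin(2*u).
Step 6. Substitute back u = x**3: now x*exp(3*x) - exp(3*x)/3 - sin(2*x**3).
Answer: x*exp(3*x) - exp(3*x)/3 - sin(2*x**3).


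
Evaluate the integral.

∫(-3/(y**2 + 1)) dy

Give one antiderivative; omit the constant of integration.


Answer: -3*atan(y).


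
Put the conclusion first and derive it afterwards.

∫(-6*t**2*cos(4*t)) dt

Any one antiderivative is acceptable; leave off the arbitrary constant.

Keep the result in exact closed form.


The answer is -3*t**2*sin(4*t)/2 - 3*t*cos(4*t)/4 + 3*sin(4*t)/16.
Step 1. Integrate ∫(-6*t**2*cos(4*t)) dt by parts with u = t**2, dv = (-6*cos(4*t)) dt, so v = -3*sin(4*t)/2: now -3*t**2*sin(4*t)/2 + ∫(3*t*sin(4*t)) dt.
Step 2. Integrate ∫(3*t*sin(4*t)) dt by parts with u = t, dv = (3*sin(4*t)) dt, so v = -3*cos(4*t)/4: now -3*t**2*sin(4*t)/2 - 3*t*cos(4*t)/4 + ∫(3*cos(4*t)/4) dt.
Step 3. Evaluate the standard form: now -3*t**2*sin(4*t)/2 - 3*t*cos(4*t)/4 + 3*sin(4*t)/16.
Answer: -3*t**2*sin(4*t)/2 - 3*t*cos(4*t)/4 + 3*sin(4*t)/16.


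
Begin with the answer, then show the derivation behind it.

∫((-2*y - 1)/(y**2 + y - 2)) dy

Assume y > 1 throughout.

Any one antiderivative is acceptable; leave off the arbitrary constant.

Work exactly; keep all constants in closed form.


The answer is -log(y - 1) - log(y + 2).
Step 1. Decompose ∫((-2*y - 1)/(y**2 + y - 2)) dy by partial fractions, (-2*y - 1)/(y**2 + y - 2) = -1/(y + 2) - 1/(y - 1): now ∫(-1/(y - 1)) dy + ∫(-1/(y + 2)) dy.
Step 2. Evaluate the standard form [assuming y > -2]: now -log(y + 2) + ∫(-1/(y - 1)) dy.
Step 3. Evaluate the standard form [assuming y > 1]: now -log(y - 1) - log(y + 2).
Answer: -log(y - 1) - log(y + 2).


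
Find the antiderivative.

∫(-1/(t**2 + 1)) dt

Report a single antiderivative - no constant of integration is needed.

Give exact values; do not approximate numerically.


Answer: -atan(t).


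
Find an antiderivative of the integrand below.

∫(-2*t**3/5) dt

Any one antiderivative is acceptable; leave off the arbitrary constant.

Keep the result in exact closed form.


Answer: -t**4/10.


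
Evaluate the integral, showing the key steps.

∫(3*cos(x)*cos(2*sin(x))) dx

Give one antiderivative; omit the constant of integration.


Step 1. Substitute u = sin(x), turning ∫(3*cos(x)*cos(2*sin(x))) dx into ∫(3*cos(2*u)) du: now ∫(3*cos(2*u)) du.
Step 2. Evaluate the standard form: now 3*sin(2*u)/2.
Step 3. Substitute back u = sin(x): now 3*sin(2*sin(x))/2.
Answer: 3*sin(2*sin(x))/2.


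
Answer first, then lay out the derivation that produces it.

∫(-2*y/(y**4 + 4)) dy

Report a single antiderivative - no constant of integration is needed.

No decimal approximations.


The answer is -atan(y**2/2)/2.
Step 1. Substitute u = y**2, turning ∫(-2*y/(y**4 + 4)) dy into ∫(-1/(u**2 + 4)) du: now ∫(-1/(u**2 + 4)) du.
Step 2. Evaluate the standard form: now -atan(u/2)/2.
Step 3. Substitute back u = y**2: now -atan(y**2/2)/2.
Answer: -atan(y**2/2)/2.


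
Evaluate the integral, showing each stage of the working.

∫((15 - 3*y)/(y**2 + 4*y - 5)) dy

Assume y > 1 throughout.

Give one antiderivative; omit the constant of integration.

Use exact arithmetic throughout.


Step 1. Decompose ∫((15 - 3*y)/(y**2 + 4*y - 5)) dy by partial fractions, (15 - 3*y)/(y**2 + 4*y - 5) = -5/(y + 5) + 2/(y - 1): now ∫(2/(y - 1)) dy + ∫(-5/(y + 5)) dy.
Step 2. Evaluate the standard form [assuming y > -5]: now -5*log(y + 5) + ∫(2/(y - 1)) dy.
Step 3. Evaluate the standard form [assuming y > 1]: now 2*log(y - 1) - 5*log(y + 5).
Answer: 2*log(y - 1) - 5*log(y + 5).


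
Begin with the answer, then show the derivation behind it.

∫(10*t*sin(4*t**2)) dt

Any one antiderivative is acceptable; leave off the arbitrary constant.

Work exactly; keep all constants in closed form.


The answer is -5*cos(4*t**2)/4.
Step 1. Substitute u = t**2, turning ∫(10*t*sin(4*t**2)) dt into ∫(5*sin(4*u)) du: now ∫(5*sin(4*u)) du.
Step 2. Evaluate the standard form: now -5*cos(4*u)/4.
Step 3. Substitute back u = t**2: now -5*cos(4*t**2)/4.
Answer: -5*cos(4*t**2)/4.


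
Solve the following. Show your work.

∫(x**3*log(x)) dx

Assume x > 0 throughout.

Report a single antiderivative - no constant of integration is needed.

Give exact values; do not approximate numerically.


Step 1. Integrate ∫(x**3*log(x)) dx by parts with u = log(x), dv = (x**3) dx, so v = x**4/4 [assuming x > 0]: now x**4*log(x)/4 + ∫(-x**3/4) dx.
Step 2. Evaluate the standard form: now x**4*log(x)/4 - x**4/16.
Answer: x**4*log(x)/4 - x**4/16.


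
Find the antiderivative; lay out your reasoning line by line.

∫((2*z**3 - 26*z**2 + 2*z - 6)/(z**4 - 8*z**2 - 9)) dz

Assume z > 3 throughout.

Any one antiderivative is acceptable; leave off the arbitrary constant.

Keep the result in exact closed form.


Step 1. Decompose ∫((2*z**3 - 26*z**2 + 2*z - 6)/(z**4 - 8*z**2 - 9)) dz by partial fractions, (2*z**3 - 26*z**2 + 2*z - 6)/(z**4 - 8*z**2 - 9) = -2/(z**2 + 1) + 5/(z + 3) - 3/(z - 3): now ∫(-3/(z - 3)) dz + ∫(5/(z + 3)) dz + ∫(-2/(z**2 + 1)) dz.
Step 2. Evaluate the standard form [assuming z > -3]: now 5*log(z + 3) + ∫(-3/(z - 3)) dz + ∫(-2/(z**2 + 1)) dz.
Step 3. Evaluate the standard form [assuming z > 3]: now -3*log(z - 3) + 5*log(z + 3) + ∫(-2/(z**2 + 1)) dz.
Step 4. Evaluate the standard form: now -3*log(z - 3) + 5*log(z + 3) - 2*atan(z).
Answer: -3*log(z - 3) + 5*log(z + 3) - 2*atan(z).


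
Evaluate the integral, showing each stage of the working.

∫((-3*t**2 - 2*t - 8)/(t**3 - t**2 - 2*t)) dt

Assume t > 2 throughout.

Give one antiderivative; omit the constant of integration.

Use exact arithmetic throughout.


Step 1. Decompose ∫((-3*t**2 - 2*t - 8)/(t**3 - t**2 - 2*t)) dt by partial fractions, (-3*t**2 - 2*t - 8)/(t**3 - t**2 - 2*t) = -3/(t + 1) - 4/(t - 2) + 4/t: now ∫(4/t) dt + ∫(-4/(t - 2)) dt + ∫(-3/(t + 1)) dt.
Step 2. Evaluate the standard form [assuming t > -1]: now -3*log(t + 1) + ∫(4/t) dt + ∫(-4/(t - 2)) dt.
Step 3. Evaluate the standard form [assuming t > 0]: now 4*log(t) - 3*log(t + 1) + ∫(-4/(t - 2)) dt.
Step 4. Evaluate the standard form [assuming t > 2]: now 4*log(t) - 4*log(t - 2) - 3*log(t + 1).
Answer: 4*log(t) - 4*log(t - 2) - 3*log(t + 1).


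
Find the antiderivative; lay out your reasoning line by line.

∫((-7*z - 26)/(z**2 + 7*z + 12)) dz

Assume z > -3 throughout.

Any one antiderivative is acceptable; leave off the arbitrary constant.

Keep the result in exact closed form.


Step 1. Decompose ∫((-7*z - 26)/(z**2 + 7*z + 12)) dz by partial fractions, (-7*z - 26)/(z**2 + 7*z + 12) = -2/(z + 4) - 5/(z + 3): now ∫(-5/(z + 3)) dz + ∫(-2/(z + 4)) dz.
Step 2. Evaluate the standard form [assuming z > -3]: now -5*log(z + 3) + ∫(-2/(z + 4)) dz.
Step 3. Evaluate the standard form [assuming z > -4]: now -5*log(z + 3) - 2*log(z + 4).
Answer: -5*log(z + 3) - 2*log(z + 4).


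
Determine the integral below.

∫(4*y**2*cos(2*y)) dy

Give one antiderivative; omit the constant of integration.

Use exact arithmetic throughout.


Answer: 2*y**2*sin(2*y) + 2*y*cos(2*y) - sin(2*y).


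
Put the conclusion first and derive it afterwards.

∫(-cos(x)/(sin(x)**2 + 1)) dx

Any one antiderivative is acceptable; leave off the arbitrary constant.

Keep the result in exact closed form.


The answer is -atan(sin(x)).
Step 1. Substitute u = sin(x), turning ∫(-cos(x)/(sin(x)**2 + 1)) dx into ∫(-1/(u**2 + 1)) du: now ∫(-1/(u**2 + 1)) du.
Step 2. Evaluate the standard form: now -atan(u).
Step 3. Substitute back u = sin(x): now -atan(sin(x)).
Answer: -atan(sin(x)).


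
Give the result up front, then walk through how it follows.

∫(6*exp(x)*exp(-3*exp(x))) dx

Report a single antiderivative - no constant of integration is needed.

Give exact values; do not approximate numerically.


The answer is -2*exp(-3*exp(x)).
Step 1. Substitute u = exp(x), turning ∫(6*exp(x)*exp(-3*exp(x))) dx into ∫(6*exp(-3*u)) du: now ∫(6*exp(-3*u)) du.
Step 2. Evaluate the standard form: now -2*exp(-3*u).
Step 3. Substitute back u = exp(x): now -2*exp(-3*exp(x)).
Answer: -2*exp(-3*exp(x)).


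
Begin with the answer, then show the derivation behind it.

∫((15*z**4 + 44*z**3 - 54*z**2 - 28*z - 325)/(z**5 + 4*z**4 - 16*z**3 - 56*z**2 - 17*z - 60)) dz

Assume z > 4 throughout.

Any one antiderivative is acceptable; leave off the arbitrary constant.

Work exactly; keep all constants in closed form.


The answer is 5*log(z - 4) + 5*log(z + 3) + 5*log(z + 5) + 4*atan(z).
Step 1. Decompose ∫((15*z**4 + 44*z**3 - 54*z**2 - 28*z - 325)/(z**5 + 4*z**4 - 16*z**3 - 56*z**2 - 17*z - 60)) dz by partial fractions, (15*z**4 + 44*z**3 - 54*z**2 - 28*z - 325)/(z**5 + 4*z**4 - 16*z**3 - 56*z**2 - 17*z - 60) = 4/(z**2 + 1) + 5/(z + 5) + 5/(z + 3) + 5/(z - 4): now ∫(5/(z - 4)) dz + ∫(5/(z + 3)) dz + ∫(5/(z + 5)) dz + ∫(4/(z**2 + 1)) dz.
Step 2. Evaluate the standard form [assuming z > -3]: now 5*log(z + 3) + ∫(5/(z - 4)) dz + ∫(5/(z + 5)) dz + ∫(4/(z**2 + 1)) dz.
Step 3. Evaluate the standard form [assuming z > 4]: now 5*log(z - 4) + 5*log(z + 3) + ∫(5/(z + 5)) dz + ∫(4/(z**2 + 1)) dz.
Step 4. Evaluate the standard form [assuming z > -5]: now 5*log(z - 4) + 5*log(z + 3) + 5*log(z + 5) + ∫(4/(z**2 + 1)) dz.
Step 5. Evaluate the standard form: now 5*log(z - 4) + 5*log(z + 3) + 5*log(z + 5) + 4*atan(z).
Answer: 5*log(z - 4) + 5*log(z + 3) + 5*log(z + 5) + 4*atan(z).


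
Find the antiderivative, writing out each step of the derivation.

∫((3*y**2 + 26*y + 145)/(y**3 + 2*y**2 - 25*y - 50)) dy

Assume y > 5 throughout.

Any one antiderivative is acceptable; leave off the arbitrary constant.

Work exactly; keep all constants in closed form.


Step 1. Decompose ∫((3*y**2 + 26*y + 145)/(y**3 + 2*y**2 - 25*y - 50)) dy by partial fractions, (3*y**2 + 26*y + 145)/(y**3 + 2*y**2 - 25*y - 50) = 3/(y + 5) - 5/(y + 2) + 5/(y - 5): now ∫(5/(y - 5)) dy + ∫(-5/(y + 2)) dy + ∫(3/(y + 5)) dy.
Step 2. Evaluate the standard form [assuming y > 5]: now 5*log(y - 5) + ∫(-5/(y + 2)) dy + ∫(3/(y + 5)) dy.
Step 3. Evaluate the standard form [assuming y > -5]: now 5*log(y - 5) + 3*log(y + 5) + ∫(-5/(y + 2)) dy.
Step 4. Evaluate the standard form [assuming y > -2]: now 5*log(y - 5) - 5*log(y + 2) + 3*log(y + 5).
Answer: 5*log(y - 5) - 5*log(y + 2) + 3*log(y + 5).


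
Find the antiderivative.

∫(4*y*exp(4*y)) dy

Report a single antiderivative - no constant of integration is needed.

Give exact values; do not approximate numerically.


Answer: y*exp(4*y) - exp(4*y)/4.


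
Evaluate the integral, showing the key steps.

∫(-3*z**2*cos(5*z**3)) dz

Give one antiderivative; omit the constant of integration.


Step 1. Substitute u = z**3, turning ∫(-3*z**2*cos(5*z**3)) dz into ∫(-cos(5*u)) du: now ∫(-cos(5*u)) du.
Step 2. Evaluate the standard form: now -sin(5*u)/5.
Step 3. Substitute back u = z**3: now -sin(5*z**3)/5.
Answer: -sin(5*z**3)/5.


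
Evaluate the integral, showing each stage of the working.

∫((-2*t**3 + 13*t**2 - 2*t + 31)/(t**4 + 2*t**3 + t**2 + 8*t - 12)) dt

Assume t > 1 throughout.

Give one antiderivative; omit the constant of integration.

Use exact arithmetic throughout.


Step 1. Decompose ∫((-2*t**3 + 13*t**2 - 2*t + 31)/(t**4 + 2*t**3 + t**2 + 8*t - 12)) dt by partial fractions, (-2*t**3 + 13*t**2 - 2*t + 31)/(t**4 + 2*t**3 + t**2 + 8*t - 12) = 3/(t**2 + 4) - 4/(t + 3) + 2/(t - 1): now ∫(2/(t - 1)) dt + ∫(-4/(t + 3)) dt + ∫(3/(t**2 + 4)) dt.
Step 2. Evaluate the standard form [assuming t > -3]: now -4*log(t + 3) + ∫(2/(t - 1)) dt + ∫(3/(t**2 + 4)) dt.
Step 3. Evaluate the standard form [assuming t > 1]: now 2*log(t - 1) - 4*log(t + 3) + ∫(3/(t**2 + 4)) dt.
Step 4. Evaluate the standard form: now 2*log(t - 1) - 4*log(t + 3) + 3*atan(t/2)/2.
Answer: 2*log(t - 1) - 4*log(t + 3) + 3*atan(t/2)/2.


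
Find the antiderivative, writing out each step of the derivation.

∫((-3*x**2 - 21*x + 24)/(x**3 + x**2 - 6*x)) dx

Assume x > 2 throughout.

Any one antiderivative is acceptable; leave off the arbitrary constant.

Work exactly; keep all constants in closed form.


Step 1. Decompose ∫((-3*x**2 - 21*x + 24)/(x**3 + x**2 - 6*x)) dx by partial fractions, (-3*x**2 - 21*x + 24)/(x**3 + x**2 - 6*x) = 4/(x + 3) - 3/(x - 2) - 4/x: now ∫(-4/x) dx + ∫(-3/(x - 2)) dx + ∫(4/(x + 3)) dx.
Step 2. Evaluate the standard form [assuming x > -3]: now 4*log(x + 3) + ∫(-4/x) dx + ∫(-3/(x - 2)) dx.
Step 3. Evaluate the standard form [assuming x > 2]: now -3*log(x - 2) + 4*log(x + 3) + ∫(-4/x) dx.
Step 4. Evaluate the standard form [assuming x > 0]: now -4*log(x) - 3*log(x - 2) + 4*log(x + 3).
Answer: -4*log(x) - 3*log(x - 2) + 4*log(x + 3).


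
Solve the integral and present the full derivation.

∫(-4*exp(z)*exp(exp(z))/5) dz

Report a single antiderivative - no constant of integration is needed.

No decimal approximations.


Step 1. Substitute u = exp(z), turning ∫(-4*exp(z)*exp(exp(z))/5) dz into ∫(-4*exp(u)/5) du: now ∫(-4*exp(u)/5) du.
Step 2. Evaluate the standard form: now -4*exp(u)/5.
Step 3. Substitute back u = exp(z): now -4*exp(exp(z))/5.
Answer: -4*exp(exp(z))/5.


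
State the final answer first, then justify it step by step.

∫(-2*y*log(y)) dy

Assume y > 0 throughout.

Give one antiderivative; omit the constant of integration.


The answer is -y**2*log(y) + y**2/2.
Step 1. Integrate ∫(-2*y*log(y)) dy by parts with u = log(y), dv = (-2*y) dy, so v = -y**2 [assuming y > 0]: now -y**2*log(y) + ∫(y) dy.
Step 2. Evaluate the standard form: now -y**2*log(y) + y**2/2.
Answer: -y**2*log(y) + y**2/2.


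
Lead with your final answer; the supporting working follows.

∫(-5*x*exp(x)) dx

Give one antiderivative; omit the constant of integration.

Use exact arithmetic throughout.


The answer is -5*x*exp(x) + 5*exp(x).
Step 1. Integrate ∫(-5*x*exp(x)) dx by parts with u = x, dv = (-5*exp(x)) dx, so v = -5*exp(x): now -5*x*exp(x) + ∫(5*exp(x)) dx.
Step 2. Evaluate the standard form: now -5*x*exp(x) + 5*exp(x).
Answer: -5*x*exp(x) + 5*exp(x).


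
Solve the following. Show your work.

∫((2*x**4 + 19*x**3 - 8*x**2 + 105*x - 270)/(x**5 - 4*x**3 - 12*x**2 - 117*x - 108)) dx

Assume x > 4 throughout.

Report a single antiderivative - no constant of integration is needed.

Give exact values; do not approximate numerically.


Step 1. Decompose ∫((2*x**4 + 19*x**3 - 8*x**2 + 105*x - 270)/(x**5 - 4*x**3 - 12*x**2 - 117*x - 108)) dx by partial fractions, (2*x**4 + 19*x**3 - 8*x**2 + 105*x - 270)/(x**5 - 4*x**3 - 12*x**2 - 117*x - 108) = 3/(x**2 + 9) - 4/(x + 3) + 4/(x + 1) + 2/(x - 4): now ∫(2/(x - 4)) dx + ∫(4/(x + 1)) dx + ∫(-4/(x + 3)) dx + ∫(3/(x**2 + 9)) dx.
Step 2. Evaluate the standard form [assuming x > 4]: now 2*log(x - 4) + ∫(4/(x + 1)) dx + ∫(-4/(x + 3)) dx + ∫(3/(x**2 + 9)) dx.
Step 3. Evaluate the standard form [assuming x > -1]: now 2*log(x - 4) + 4*log(x + 1) + ∫(-4/(x + 3)) dx + ∫(3/(x**2 + 9)) dx.
Step 4. Evaluate the standard form [assuming x > -3]: now 2*log(x - 4) + 4*log(x + 1) - 4*log(x + 3) + ∫(3/(x**2 + 9)) dx.
Step 5. Evaluate the standard form: now 2*log(x - 4) + 4*log(x + 1) - 4*log(x + 3) + atan(x/3).
Answer: 2*log(x - 4) + 4*log(x + 1) - 4*log(x + 3) + atan(x/3).


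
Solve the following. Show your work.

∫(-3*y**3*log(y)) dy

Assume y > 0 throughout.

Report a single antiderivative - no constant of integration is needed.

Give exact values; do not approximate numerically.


Step 1. Integrate ∫(-3*y**3*log(y)) dy by parts with u = log(y), dv = (-3*y**3) dy, so v = -3*y**4/4 [assuming y > 0]: now -3*y**4*log(y)/4 + ∫(3*y**3/4) dy.
Step 2. Evaluate the standard form: now -3*y**4*log(y)/4 + 3*y**4/16.
Answer: -3*y**4*log(y)/4 + 3*y**4/16.


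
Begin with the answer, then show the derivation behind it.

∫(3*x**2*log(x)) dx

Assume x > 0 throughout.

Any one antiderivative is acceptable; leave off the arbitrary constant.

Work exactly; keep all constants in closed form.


The answer is x**3*log(x) - x**3/3.
Step 1. Integrate ∫(3*x**2*log(x)) dx by parts with u = log(x), dv = (3*x**2) dx, so v = x**3 [assuming x > 0]: now x**3*log(x) + ∫(-x**2) dx.
Step 2. Evaluate the standard form: now x**3*log(x) - x**3/3.
Answer: x**3*log(x) - x**3/3.


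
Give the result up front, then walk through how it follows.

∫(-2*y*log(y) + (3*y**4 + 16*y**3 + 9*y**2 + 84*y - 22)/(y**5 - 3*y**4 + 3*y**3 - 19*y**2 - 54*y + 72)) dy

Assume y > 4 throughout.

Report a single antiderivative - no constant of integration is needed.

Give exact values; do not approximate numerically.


The answer is -y**2*log(y) + y**2/2 + 5*log(y - 4) - log(y - 1) - log(y + 2) + 4*atan(y/3)/3.
Step 1. Rewrite: now ∫(-2*y*log(y)) dy + ∫((3*y**4 + 16*y**3 + 9*y**2 + 84*y - 22)/(y**5 - 3*y**4 + 3*y**3 - 19*y**2 - 54*y + 72)) dy.
Step 2. Integrate ∫(-2*y*log(y)) dy by parts with u = log(y), dv = (-2*y) dy, so v = -y**2 [assuming y > 0]: now -y**2*log(y) + ∫(y) dy + ∫((3*y**4 + 16*y**3 + 9*y**2 + 84*y - 22)/(y**5 - 3*y**4 + 3*y**3 - 19*y**2 - 54*y + 72)) dy.
Step 3. Evaluate the standard form: now -y**2*log(y) + y**2/2 + ∫((3*y**4 + 16*y**3 + 9*y**2 + 84*y - 22)/(y**5 - 3*y**4 + 3*y**3 - 19*y**2 - 54*y + 72)) dy.
Step 4. Decompose ∫((3*y**4 + 16*y**3 + 9*y**2 + 84*y - 22)/(y**5 - 3*y**4 + 3*y**3 - 19*y**2 - 54*y + 72)) dy by partial fractions, (3*y**4 + 16*y**3 + 9*y**2 + 84*y - 22)/(y**5 - 3*y**4 + 3*y**3 - 19*y**2 - 54*y + 72) = 4/(y**2 + 9) - 1/(y + 2) - 1/(y - 1) + 5/(y - 4): now -y**2*log(y) + y**2/2 + ∫(5/(y - 4)) dy + ∫(-1/(y - 1)) dy + ∫(-1/(y + 2)) dy + ∫(4/(y**2 + 9)) dy.
Step 5. Evaluate the standard form [assuming y > 4]: now -y**2*log(y) + y**2/2 + 5*log(y - 4) + ∫(-1/(y - 1)) dy + ∫(-1/(y + 2)) dy + ∫(4/(y**2 + 9)) dy.
Step 6. Evaluate the standard form [assuming y > 1]: now -y**2*log(y) + y**2/2 + 5*log(y - 4) - log(y - 1) + ∫(-1/(y + 2)) dy + ∫(4/(y**2 + 9)) dy.
Step 7. Evaluate the standard form [assuming y > -2]: now -y**2*log(y) + y**2/2 + 5*log(y - 4) - log(y - 1) - log(y + 2) + ∫(4/(y**2 + 9)) dy.
Step 8. Evaluate the standard form: now -y**2*log(y) + y**2/2 + 5*log(y - 4) - log(y - 1) - log(y + 2) + 4*atan(y/3)/3.
Answer: -y**2*log(y) + y**2/2 + 5*log(y - 4) - log(y - 1) - log(y + 2) + 4*atan(y/3)/3.
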